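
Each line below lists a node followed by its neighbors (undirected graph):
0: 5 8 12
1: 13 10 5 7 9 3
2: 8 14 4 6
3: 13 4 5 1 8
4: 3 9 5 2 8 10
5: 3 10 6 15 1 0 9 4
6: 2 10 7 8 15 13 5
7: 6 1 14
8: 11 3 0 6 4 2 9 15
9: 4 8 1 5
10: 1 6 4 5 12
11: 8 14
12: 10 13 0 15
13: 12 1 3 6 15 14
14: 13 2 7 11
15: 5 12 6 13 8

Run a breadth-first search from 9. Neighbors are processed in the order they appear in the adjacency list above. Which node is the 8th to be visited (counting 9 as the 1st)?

Visit 9; enqueue 4, 8, 1, 5 → queue [4, 8, 1, 5]
Visit 4; enqueue 3, 2, 10 → queue [8, 1, 5, 3, 2, 10]
Visit 8; enqueue 11, 0, 6, 15 → queue [1, 5, 3, 2, 10, 11, 0, 6, 15]
Visit 1; enqueue 13, 7 → queue [5, 3, 2, 10, 11, 0, 6, 15, 13, 7]
Visit 5 → queue [3, 2, 10, 11, 0, 6, 15, 13, 7]
Visit 3 → queue [2, 10, 11, 0, 6, 15, 13, 7]
Visit 2; enqueue 14 → queue [10, 11, 0, 6, 15, 13, 7, 14]
Visit 10; enqueue 12 → queue [11, 0, 6, 15, 13, 7, 14, 12]
Visit 11 → queue [0, 6, 15, 13, 7, 14, 12]
Visit 0 → queue [6, 15, 13, 7, 14, 12]
Visit 6 → queue [15, 13, 7, 14, 12]
Visit 15 → queue [13, 7, 14, 12]
Visit 13 → queue [7, 14, 12]
Visit 7 → queue [14, 12]
Visit 14 → queue [12]
Visit 12 → queue []

Visit order: 9, 4, 8, 1, 5, 3, 2, 10, 11, 0, 6, 15, 13, 7, 14, 12

10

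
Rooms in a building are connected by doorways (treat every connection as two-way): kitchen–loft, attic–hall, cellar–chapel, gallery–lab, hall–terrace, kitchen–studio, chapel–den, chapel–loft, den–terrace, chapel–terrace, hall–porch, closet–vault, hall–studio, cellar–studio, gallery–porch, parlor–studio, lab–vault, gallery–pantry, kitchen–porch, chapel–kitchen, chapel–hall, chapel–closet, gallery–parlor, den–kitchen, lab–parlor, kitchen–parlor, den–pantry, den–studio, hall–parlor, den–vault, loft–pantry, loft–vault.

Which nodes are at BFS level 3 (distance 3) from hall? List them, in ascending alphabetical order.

Level 0: hall
Level 1: attic, chapel, parlor, porch, studio, terrace
Level 2: cellar, closet, den, gallery, kitchen, lab, loft
Level 3: pantry, vault

pantry, vault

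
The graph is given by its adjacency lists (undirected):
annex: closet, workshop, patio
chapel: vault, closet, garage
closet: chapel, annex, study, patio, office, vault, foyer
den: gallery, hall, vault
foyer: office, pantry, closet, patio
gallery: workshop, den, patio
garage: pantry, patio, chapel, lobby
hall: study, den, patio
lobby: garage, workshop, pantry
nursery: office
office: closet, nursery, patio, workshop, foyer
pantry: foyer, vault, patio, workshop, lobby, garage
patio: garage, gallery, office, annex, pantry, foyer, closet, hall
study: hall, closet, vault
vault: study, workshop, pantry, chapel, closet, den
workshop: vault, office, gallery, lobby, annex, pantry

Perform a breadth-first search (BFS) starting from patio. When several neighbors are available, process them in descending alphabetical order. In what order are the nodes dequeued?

patio -> pantry -> office -> hall -> garage -> gallery -> foyer -> closet -> annex -> workshop -> vault -> lobby -> nursery -> study -> den -> chapel

Visit patio; enqueue pantry, office, hall, garage, gallery, foyer, closet, annex → queue [pantry, office, hall, garage, gallery, foyer, closet, annex]
Visit pantry; enqueue workshop, vault, lobby → queue [office, hall, garage, gallery, foyer, closet, annex, workshop, vault, lobby]
Visit office; enqueue nursery → queue [hall, garage, gallery, foyer, closet, annex, workshop, vault, lobby, nursery]
Visit hall; enqueue study, den → queue [garage, gallery, foyer, closet, annex, workshop, vault, lobby, nursery, study, den]
Visit garage; enqueue chapel → queue [gallery, foyer, closet, annex, workshop, vault, lobby, nursery, study, den, chapel]
Visit gallery → queue [foyer, closet, annex, workshop, vault, lobby, nursery, study, den, chapel]
Visit foyer → queue [closet, annex, workshop, vault, lobby, nursery, study, den, chapel]
Visit closet → queue [annex, workshop, vault, lobby, nursery, study, den, chapel]
Visit annex → queue [workshop, vault, lobby, nursery, study, den, chapel]
Visit workshop → queue [vault, lobby, nursery, study, den, chapel]
Visit vault → queue [lobby, nursery, study, den, chapel]
Visit lobby → queue [nursery, study, den, chapel]
Visit nursery → queue [study, den, chapel]
Visit study → queue [den, chapel]
Visit den → queue [chapel]
Visit chapel → queue []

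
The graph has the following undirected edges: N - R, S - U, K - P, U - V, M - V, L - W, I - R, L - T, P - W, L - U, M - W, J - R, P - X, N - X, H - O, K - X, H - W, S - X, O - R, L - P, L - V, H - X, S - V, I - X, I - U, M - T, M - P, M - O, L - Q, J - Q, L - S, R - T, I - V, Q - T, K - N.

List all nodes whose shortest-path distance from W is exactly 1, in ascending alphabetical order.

Level 0: W
Level 1: H, L, M, P
Level 2: K, O, Q, S, T, U, V, X
Level 3: I, J, N, R

H, L, M, P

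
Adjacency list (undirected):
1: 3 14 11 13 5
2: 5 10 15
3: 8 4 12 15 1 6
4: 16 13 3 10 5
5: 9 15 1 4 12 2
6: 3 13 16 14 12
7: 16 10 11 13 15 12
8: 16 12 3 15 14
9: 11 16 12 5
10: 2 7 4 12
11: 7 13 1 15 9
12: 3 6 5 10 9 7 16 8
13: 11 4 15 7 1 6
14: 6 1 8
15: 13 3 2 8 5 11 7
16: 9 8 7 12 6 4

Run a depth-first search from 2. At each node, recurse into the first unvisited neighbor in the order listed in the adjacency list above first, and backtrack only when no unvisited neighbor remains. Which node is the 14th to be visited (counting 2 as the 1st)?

14

Visit 2
2 → 5
5 → 9
9 → 11
11 → 7
7 → 16
16 → 8
8 → 12
12 → 3
3 → 4
4 → 13
13 → 15
13 → 1
1 → 14
14 → 6
4 → 10

Visit order: 2, 5, 9, 11, 7, 16, 8, 12, 3, 4, 13, 15, 1, 14, 6, 10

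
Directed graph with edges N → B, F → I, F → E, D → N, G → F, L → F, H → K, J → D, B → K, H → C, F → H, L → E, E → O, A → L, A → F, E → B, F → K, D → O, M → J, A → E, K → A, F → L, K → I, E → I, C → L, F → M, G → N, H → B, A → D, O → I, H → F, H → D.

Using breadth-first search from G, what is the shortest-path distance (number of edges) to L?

2

Level 0: G
Level 1: F, N
Level 2: B, E, H, I, K, L, M
Level 3: A, C, D, J, O
L first appears at level 2.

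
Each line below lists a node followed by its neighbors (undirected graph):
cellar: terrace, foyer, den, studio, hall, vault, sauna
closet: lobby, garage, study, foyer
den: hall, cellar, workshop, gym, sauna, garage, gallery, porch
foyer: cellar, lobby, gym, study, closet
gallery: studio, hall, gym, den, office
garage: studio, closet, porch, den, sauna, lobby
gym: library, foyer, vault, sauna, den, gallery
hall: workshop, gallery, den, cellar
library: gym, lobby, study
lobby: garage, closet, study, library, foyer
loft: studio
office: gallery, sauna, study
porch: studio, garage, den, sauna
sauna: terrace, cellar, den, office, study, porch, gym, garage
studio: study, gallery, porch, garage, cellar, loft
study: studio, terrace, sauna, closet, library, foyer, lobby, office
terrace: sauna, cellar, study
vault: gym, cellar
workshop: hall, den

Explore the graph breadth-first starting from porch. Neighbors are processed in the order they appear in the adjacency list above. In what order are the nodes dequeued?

porch, studio, garage, den, sauna, study, gallery, cellar, loft, closet, lobby, hall, workshop, gym, terrace, office, library, foyer, vault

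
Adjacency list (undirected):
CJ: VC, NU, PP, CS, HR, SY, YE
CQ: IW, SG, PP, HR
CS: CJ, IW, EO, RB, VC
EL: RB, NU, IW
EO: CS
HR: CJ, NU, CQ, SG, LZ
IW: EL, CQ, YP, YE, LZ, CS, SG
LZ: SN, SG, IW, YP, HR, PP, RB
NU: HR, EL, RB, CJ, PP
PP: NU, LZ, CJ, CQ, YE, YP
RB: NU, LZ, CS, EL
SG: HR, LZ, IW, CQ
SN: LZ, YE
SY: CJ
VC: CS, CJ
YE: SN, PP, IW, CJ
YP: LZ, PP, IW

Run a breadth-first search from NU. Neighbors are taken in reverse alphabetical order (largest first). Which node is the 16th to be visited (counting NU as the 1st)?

Visit NU; enqueue RB, PP, HR, EL, CJ → queue [RB, PP, HR, EL, CJ]
Visit RB; enqueue LZ, CS → queue [PP, HR, EL, CJ, LZ, CS]
Visit PP; enqueue YP, YE, CQ → queue [HR, EL, CJ, LZ, CS, YP, YE, CQ]
Visit HR; enqueue SG → queue [EL, CJ, LZ, CS, YP, YE, CQ, SG]
Visit EL; enqueue IW → queue [CJ, LZ, CS, YP, YE, CQ, SG, IW]
Visit CJ; enqueue VC, SY → queue [LZ, CS, YP, YE, CQ, SG, IW, VC, SY]
Visit LZ; enqueue SN → queue [CS, YP, YE, CQ, SG, IW, VC, SY, SN]
Visit CS; enqueue EO → queue [YP, YE, CQ, SG, IW, VC, SY, SN, EO]
Visit YP → queue [YE, CQ, SG, IW, VC, SY, SN, EO]
Visit YE → queue [CQ, SG, IW, VC, SY, SN, EO]
Visit CQ → queue [SG, IW, VC, SY, SN, EO]
Visit SG → queue [IW, VC, SY, SN, EO]
Visit IW → queue [VC, SY, SN, EO]
Visit VC → queue [SY, SN, EO]
Visit SY → queue [SN, EO]
Visit SN → queue [EO]
Visit EO → queue []

Visit order: NU, RB, PP, HR, EL, CJ, LZ, CS, YP, YE, CQ, SG, IW, VC, SY, SN, EO

SN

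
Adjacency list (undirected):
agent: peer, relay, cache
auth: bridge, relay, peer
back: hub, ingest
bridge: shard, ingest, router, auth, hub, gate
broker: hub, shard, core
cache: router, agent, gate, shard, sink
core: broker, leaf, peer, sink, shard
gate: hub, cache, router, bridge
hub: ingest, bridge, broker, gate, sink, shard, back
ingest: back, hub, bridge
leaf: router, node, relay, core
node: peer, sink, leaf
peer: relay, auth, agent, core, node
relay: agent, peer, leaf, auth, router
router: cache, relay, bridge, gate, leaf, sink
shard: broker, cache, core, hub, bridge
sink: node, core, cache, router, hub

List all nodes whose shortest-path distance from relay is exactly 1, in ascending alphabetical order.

Level 0: relay
Level 1: agent, auth, leaf, peer, router
Level 2: bridge, cache, core, gate, node, sink
Level 3: broker, hub, ingest, shard
Level 4: back

agent, auth, leaf, peer, router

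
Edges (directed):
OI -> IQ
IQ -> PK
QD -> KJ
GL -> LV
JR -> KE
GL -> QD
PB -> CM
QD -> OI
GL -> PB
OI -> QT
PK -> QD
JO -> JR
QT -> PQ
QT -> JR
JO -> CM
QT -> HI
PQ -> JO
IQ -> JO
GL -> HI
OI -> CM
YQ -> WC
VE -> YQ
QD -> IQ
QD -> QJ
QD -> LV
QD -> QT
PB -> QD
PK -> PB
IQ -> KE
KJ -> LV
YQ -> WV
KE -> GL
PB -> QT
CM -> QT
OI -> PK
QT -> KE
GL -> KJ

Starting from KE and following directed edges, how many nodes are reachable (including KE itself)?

BFS from KE visits: KE, GL, QD, PB, LV, KJ, HI, QT, QJ, OI, IQ, CM, PQ, JR, PK, JO
Reachable nodes: 16 of 20 total.

16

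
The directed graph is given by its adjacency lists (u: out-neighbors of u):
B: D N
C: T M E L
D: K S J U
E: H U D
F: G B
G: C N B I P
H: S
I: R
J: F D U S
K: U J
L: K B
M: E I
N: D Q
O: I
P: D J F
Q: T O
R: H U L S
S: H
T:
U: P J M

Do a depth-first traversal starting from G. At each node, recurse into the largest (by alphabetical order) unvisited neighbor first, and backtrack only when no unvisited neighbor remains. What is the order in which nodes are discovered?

G → P → J → U → M → I → R → S → H → L → K → B → N → Q → T → O → D → E → F → C

Visit G
G → P
P → J
J → U
U → M
M → I
I → R
R → S
S → H
R → L
L → K
L → B
B → N
N → Q
Q → T
Q → O
N → D
M → E
J → F
G → C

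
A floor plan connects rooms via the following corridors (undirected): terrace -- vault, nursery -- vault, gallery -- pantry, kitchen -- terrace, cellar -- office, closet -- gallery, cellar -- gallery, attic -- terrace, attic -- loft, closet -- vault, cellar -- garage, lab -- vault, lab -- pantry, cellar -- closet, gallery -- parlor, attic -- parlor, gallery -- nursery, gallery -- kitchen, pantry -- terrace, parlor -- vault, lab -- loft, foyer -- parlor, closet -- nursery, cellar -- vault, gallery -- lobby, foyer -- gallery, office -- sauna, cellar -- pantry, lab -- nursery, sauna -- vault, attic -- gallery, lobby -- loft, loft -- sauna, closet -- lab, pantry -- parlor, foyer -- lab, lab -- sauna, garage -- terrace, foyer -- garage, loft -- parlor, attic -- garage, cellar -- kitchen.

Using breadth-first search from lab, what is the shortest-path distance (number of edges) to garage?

2

Level 0: lab
Level 1: closet, foyer, loft, nursery, pantry, sauna, vault
Level 2: attic, cellar, gallery, garage, lobby, office, parlor, terrace
Level 3: kitchen
garage first appears at level 2.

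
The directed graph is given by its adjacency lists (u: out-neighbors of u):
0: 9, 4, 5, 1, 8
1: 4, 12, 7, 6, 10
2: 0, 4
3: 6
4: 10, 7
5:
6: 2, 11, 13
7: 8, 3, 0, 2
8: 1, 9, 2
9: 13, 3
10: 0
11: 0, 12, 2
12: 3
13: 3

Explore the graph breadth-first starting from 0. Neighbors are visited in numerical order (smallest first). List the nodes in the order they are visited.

0 -> 1 -> 4 -> 5 -> 8 -> 9 -> 6 -> 7 -> 10 -> 12 -> 2 -> 3 -> 13 -> 11

Visit 0; enqueue 1, 4, 5, 8, 9 → queue [1, 4, 5, 8, 9]
Visit 1; enqueue 6, 7, 10, 12 → queue [4, 5, 8, 9, 6, 7, 10, 12]
Visit 4 → queue [5, 8, 9, 6, 7, 10, 12]
Visit 5 → queue [8, 9, 6, 7, 10, 12]
Visit 8; enqueue 2 → queue [9, 6, 7, 10, 12, 2]
Visit 9; enqueue 3, 13 → queue [6, 7, 10, 12, 2, 3, 13]
Visit 6; enqueue 11 → queue [7, 10, 12, 2, 3, 13, 11]
Visit 7 → queue [10, 12, 2, 3, 13, 11]
Visit 10 → queue [12, 2, 3, 13, 11]
Visit 12 → queue [2, 3, 13, 11]
Visit 2 → queue [3, 13, 11]
Visit 3 → queue [13, 11]
Visit 13 → queue [11]
Visit 11 → queue []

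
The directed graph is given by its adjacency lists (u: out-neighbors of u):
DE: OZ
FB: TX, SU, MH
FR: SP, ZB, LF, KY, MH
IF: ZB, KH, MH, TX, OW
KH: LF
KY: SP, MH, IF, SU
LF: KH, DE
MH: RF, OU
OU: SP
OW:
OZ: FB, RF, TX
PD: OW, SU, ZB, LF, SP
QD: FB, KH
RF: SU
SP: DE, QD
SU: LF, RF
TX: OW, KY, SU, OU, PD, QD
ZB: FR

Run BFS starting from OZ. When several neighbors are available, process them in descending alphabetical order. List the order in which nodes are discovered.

OZ TX RF FB SU QD PD OW OU KY MH LF KH ZB SP IF DE FR

Visit OZ; enqueue TX, RF, FB → queue [TX, RF, FB]
Visit TX; enqueue SU, QD, PD, OW, OU, KY → queue [RF, FB, SU, QD, PD, OW, OU, KY]
Visit RF → queue [FB, SU, QD, PD, OW, OU, KY]
Visit FB; enqueue MH → queue [SU, QD, PD, OW, OU, KY, MH]
Visit SU; enqueue LF → queue [QD, PD, OW, OU, KY, MH, LF]
Visit QD; enqueue KH → queue [PD, OW, OU, KY, MH, LF, KH]
Visit PD; enqueue ZB, SP → queue [OW, OU, KY, MH, LF, KH, ZB, SP]
Visit OW → queue [OU, KY, MH, LF, KH, ZB, SP]
Visit OU → queue [KY, MH, LF, KH, ZB, SP]
Visit KY; enqueue IF → queue [MH, LF, KH, ZB, SP, IF]
Visit MH → queue [LF, KH, ZB, SP, IF]
Visit LF; enqueue DE → queue [KH, ZB, SP, IF, DE]
Visit KH → queue [ZB, SP, IF, DE]
Visit ZB; enqueue FR → queue [SP, IF, DE, FR]
Visit SP → queue [IF, DE, FR]
Visit IF → queue [DE, FR]
Visit DE → queue [FR]
Visit FR → queue []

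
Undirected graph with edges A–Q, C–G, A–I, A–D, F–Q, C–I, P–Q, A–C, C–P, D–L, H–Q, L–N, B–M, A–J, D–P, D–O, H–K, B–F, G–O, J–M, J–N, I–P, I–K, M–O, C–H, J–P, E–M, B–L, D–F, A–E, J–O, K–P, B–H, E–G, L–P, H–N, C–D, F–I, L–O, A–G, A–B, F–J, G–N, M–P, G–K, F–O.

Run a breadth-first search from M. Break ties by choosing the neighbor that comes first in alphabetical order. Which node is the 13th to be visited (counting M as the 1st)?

Visit M; enqueue B, E, J, O, P → queue [B, E, J, O, P]
Visit B; enqueue A, F, H, L → queue [E, J, O, P, A, F, H, L]
Visit E; enqueue G → queue [J, O, P, A, F, H, L, G]
Visit J; enqueue N → queue [O, P, A, F, H, L, G, N]
Visit O; enqueue D → queue [P, A, F, H, L, G, N, D]
Visit P; enqueue C, I, K, Q → queue [A, F, H, L, G, N, D, C, I, K, Q]
Visit A → queue [F, H, L, G, N, D, C, I, K, Q]
Visit F → queue [H, L, G, N, D, C, I, K, Q]
Visit H → queue [L, G, N, D, C, I, K, Q]
Visit L → queue [G, N, D, C, I, K, Q]
Visit G → queue [N, D, C, I, K, Q]
Visit N → queue [D, C, I, K, Q]
Visit D → queue [C, I, K, Q]
Visit C → queue [I, K, Q]
Visit I → queue [K, Q]
Visit K → queue [Q]
Visit Q → queue []

Visit order: M, B, E, J, O, P, A, F, H, L, G, N, D, C, I, K, Q

D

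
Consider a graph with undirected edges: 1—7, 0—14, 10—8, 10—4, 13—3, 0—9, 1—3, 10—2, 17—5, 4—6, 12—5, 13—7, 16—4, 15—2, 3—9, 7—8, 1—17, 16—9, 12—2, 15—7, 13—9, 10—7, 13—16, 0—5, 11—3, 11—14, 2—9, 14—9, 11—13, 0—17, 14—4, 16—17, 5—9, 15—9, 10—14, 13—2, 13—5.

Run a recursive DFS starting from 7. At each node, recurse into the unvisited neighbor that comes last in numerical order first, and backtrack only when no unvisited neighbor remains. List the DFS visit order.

7 -> 15 -> 9 -> 16 -> 17 -> 5 -> 13 -> 11 -> 14 -> 10 -> 8 -> 4 -> 6 -> 2 -> 12 -> 0 -> 3 -> 1

Visit 7
7 → 15
15 → 9
9 → 16
16 → 17
17 → 5
5 → 13
13 → 11
11 → 14
14 → 10
10 → 8
10 → 4
4 → 6
10 → 2
2 → 12
14 → 0
11 → 3
3 → 1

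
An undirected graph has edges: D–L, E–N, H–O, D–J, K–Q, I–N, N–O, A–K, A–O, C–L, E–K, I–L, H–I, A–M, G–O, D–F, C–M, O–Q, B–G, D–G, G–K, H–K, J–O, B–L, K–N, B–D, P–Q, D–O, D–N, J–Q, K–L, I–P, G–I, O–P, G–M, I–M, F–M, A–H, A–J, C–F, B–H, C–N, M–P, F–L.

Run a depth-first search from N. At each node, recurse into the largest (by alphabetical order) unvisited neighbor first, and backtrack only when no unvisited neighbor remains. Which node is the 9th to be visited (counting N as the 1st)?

H

Visit N
N → O
O → Q
Q → P
P → M
M → I
I → L
L → K
K → H
H → B
B → G
G → D
D → J
J → A
D → F
F → C
K → E

Visit order: N, O, Q, P, M, I, L, K, H, B, G, D, J, A, F, C, E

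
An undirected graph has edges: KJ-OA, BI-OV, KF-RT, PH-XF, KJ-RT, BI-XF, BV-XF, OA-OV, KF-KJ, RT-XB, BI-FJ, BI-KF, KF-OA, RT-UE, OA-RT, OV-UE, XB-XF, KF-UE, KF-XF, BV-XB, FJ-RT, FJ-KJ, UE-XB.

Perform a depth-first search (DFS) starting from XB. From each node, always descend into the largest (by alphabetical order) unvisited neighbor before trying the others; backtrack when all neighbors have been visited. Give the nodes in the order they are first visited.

Visit XB
XB → XF
XF → PH
XF → KF
KF → UE
UE → RT
RT → OA
OA → OV
OV → BI
BI → FJ
FJ → KJ
XF → BV

XB, XF, PH, KF, UE, RT, OA, OV, BI, FJ, KJ, BV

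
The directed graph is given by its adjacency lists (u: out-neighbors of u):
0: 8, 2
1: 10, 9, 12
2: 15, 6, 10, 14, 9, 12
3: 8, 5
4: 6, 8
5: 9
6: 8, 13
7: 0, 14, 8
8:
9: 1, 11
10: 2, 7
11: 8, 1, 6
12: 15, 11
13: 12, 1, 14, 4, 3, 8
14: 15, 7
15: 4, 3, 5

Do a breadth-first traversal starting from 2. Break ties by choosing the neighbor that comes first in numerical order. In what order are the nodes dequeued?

2 6 9 10 12 14 15 8 13 1 11 7 3 4 5 0

Visit 2; enqueue 6, 9, 10, 12, 14, 15 → queue [6, 9, 10, 12, 14, 15]
Visit 6; enqueue 8, 13 → queue [9, 10, 12, 14, 15, 8, 13]
Visit 9; enqueue 1, 11 → queue [10, 12, 14, 15, 8, 13, 1, 11]
Visit 10; enqueue 7 → queue [12, 14, 15, 8, 13, 1, 11, 7]
Visit 12 → queue [14, 15, 8, 13, 1, 11, 7]
Visit 14 → queue [15, 8, 13, 1, 11, 7]
Visit 15; enqueue 3, 4, 5 → queue [8, 13, 1, 11, 7, 3, 4, 5]
Visit 8 → queue [13, 1, 11, 7, 3, 4, 5]
Visit 13 → queue [1, 11, 7, 3, 4, 5]
Visit 1 → queue [11, 7, 3, 4, 5]
Visit 11 → queue [7, 3, 4, 5]
Visit 7; enqueue 0 → queue [3, 4, 5, 0]
Visit 3 → queue [4, 5, 0]
Visit 4 → queue [5, 0]
Visit 5 → queue [0]
Visit 0 → queue []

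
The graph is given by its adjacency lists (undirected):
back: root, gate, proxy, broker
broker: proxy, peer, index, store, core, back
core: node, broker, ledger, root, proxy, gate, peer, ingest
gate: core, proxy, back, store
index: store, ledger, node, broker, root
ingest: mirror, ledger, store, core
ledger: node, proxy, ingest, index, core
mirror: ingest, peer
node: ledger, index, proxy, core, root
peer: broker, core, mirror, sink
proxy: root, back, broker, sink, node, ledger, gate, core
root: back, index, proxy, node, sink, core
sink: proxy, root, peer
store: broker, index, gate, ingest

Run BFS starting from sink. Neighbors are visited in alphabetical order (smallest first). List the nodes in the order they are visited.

sink peer proxy root broker core mirror back gate ledger node index store ingest

Visit sink; enqueue peer, proxy, root → queue [peer, proxy, root]
Visit peer; enqueue broker, core, mirror → queue [proxy, root, broker, core, mirror]
Visit proxy; enqueue back, gate, ledger, node → queue [root, broker, core, mirror, back, gate, ledger, node]
Visit root; enqueue index → queue [broker, core, mirror, back, gate, ledger, node, index]
Visit broker; enqueue store → queue [core, mirror, back, gate, ledger, node, index, store]
Visit core; enqueue ingest → queue [mirror, back, gate, ledger, node, index, store, ingest]
Visit mirror → queue [back, gate, ledger, node, index, store, ingest]
Visit back → queue [gate, ledger, node, index, store, ingest]
Visit gate → queue [ledger, node, index, store, ingest]
Visit ledger → queue [node, index, store, ingest]
Visit node → queue [index, store, ingest]
Visit index → queue [store, ingest]
Visit store → queue [ingest]
Visit ingest → queue []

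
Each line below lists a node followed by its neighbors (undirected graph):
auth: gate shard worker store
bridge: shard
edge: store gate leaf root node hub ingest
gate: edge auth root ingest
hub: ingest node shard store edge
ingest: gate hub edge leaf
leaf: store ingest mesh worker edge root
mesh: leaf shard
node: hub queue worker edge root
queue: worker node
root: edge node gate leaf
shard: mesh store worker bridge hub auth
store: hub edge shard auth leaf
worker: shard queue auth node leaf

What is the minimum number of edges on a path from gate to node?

2

Level 0: gate
Level 1: auth, edge, ingest, root
Level 2: hub, leaf, node, shard, store, worker
Level 3: bridge, mesh, queue
node first appears at level 2.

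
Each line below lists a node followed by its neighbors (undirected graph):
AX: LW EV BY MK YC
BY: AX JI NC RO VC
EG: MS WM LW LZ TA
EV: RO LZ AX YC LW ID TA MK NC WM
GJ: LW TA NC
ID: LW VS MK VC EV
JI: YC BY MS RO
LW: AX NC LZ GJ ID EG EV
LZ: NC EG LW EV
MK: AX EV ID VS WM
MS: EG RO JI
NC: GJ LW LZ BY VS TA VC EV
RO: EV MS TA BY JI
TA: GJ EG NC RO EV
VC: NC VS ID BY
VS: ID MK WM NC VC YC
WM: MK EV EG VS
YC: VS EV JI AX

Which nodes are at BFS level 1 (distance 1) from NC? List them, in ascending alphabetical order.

BY, EV, GJ, LW, LZ, TA, VC, VS

Level 0: NC
Level 1: BY, EV, GJ, LW, LZ, TA, VC, VS
Level 2: AX, EG, ID, JI, MK, RO, WM, YC
Level 3: MS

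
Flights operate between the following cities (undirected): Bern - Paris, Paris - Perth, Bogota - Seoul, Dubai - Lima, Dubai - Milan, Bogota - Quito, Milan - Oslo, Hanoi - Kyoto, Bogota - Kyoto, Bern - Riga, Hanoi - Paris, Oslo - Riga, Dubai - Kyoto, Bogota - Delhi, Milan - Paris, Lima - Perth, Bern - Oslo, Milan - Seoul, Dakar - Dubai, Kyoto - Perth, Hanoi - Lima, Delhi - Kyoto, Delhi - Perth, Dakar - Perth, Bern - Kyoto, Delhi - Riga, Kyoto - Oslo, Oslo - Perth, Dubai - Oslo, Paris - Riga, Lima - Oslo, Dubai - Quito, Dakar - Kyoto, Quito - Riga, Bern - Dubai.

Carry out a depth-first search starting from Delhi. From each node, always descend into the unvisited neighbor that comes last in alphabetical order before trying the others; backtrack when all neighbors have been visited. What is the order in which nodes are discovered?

Delhi -> Riga -> Quito -> Dubai -> Oslo -> Perth -> Paris -> Milan -> Seoul -> Bogota -> Kyoto -> Hanoi -> Lima -> Dakar -> Bern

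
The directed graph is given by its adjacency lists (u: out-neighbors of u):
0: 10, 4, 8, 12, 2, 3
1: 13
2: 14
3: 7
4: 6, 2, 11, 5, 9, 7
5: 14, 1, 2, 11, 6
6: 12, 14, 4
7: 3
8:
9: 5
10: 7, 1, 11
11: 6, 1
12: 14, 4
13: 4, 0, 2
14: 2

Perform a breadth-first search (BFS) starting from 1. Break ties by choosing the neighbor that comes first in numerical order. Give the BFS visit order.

1 -> 13 -> 0 -> 2 -> 4 -> 3 -> 8 -> 10 -> 12 -> 14 -> 5 -> 6 -> 7 -> 9 -> 11

Visit 1; enqueue 13 → queue [13]
Visit 13; enqueue 0, 2, 4 → queue [0, 2, 4]
Visit 0; enqueue 3, 8, 10, 12 → queue [2, 4, 3, 8, 10, 12]
Visit 2; enqueue 14 → queue [4, 3, 8, 10, 12, 14]
Visit 4; enqueue 5, 6, 7, 9, 11 → queue [3, 8, 10, 12, 14, 5, 6, 7, 9, 11]
Visit 3 → queue [8, 10, 12, 14, 5, 6, 7, 9, 11]
Visit 8 → queue [10, 12, 14, 5, 6, 7, 9, 11]
Visit 10 → queue [12, 14, 5, 6, 7, 9, 11]
Visit 12 → queue [14, 5, 6, 7, 9, 11]
Visit 14 → queue [5, 6, 7, 9, 11]
Visit 5 → queue [6, 7, 9, 11]
Visit 6 → queue [7, 9, 11]
Visit 7 → queue [9, 11]
Visit 9 → queue [11]
Visit 11 → queue []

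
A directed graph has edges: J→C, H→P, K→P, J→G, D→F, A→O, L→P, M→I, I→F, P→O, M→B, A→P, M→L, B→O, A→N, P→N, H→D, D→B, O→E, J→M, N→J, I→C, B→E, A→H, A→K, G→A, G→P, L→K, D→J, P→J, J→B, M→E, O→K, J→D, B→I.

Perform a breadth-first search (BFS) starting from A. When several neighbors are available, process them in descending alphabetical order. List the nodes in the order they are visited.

A, P, O, N, K, H, J, E, D, M, G, C, B, F, L, I

Visit A; enqueue P, O, N, K, H → queue [P, O, N, K, H]
Visit P; enqueue J → queue [O, N, K, H, J]
Visit O; enqueue E → queue [N, K, H, J, E]
Visit N → queue [K, H, J, E]
Visit K → queue [H, J, E]
Visit H; enqueue D → queue [J, E, D]
Visit J; enqueue M, G, C, B → queue [E, D, M, G, C, B]
Visit E → queue [D, M, G, C, B]
Visit D; enqueue F → queue [M, G, C, B, F]
Visit M; enqueue L, I → queue [G, C, B, F, L, I]
Visit G → queue [C, B, F, L, I]
Visit C → queue [B, F, L, I]
Visit B → queue [F, L, I]
Visit F → queue [L, I]
Visit L → queue [I]
Visit I → queue []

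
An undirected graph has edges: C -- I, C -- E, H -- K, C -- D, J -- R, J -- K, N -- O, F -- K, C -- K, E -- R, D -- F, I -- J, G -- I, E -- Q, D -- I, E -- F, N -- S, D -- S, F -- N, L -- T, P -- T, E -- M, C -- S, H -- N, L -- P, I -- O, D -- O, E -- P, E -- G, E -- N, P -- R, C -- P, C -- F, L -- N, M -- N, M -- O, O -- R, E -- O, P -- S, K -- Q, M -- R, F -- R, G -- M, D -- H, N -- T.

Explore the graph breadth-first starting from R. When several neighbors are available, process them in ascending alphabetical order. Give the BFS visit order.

R E F J M O P C G N Q D K I L S T H

Visit R; enqueue E, F, J, M, O, P → queue [E, F, J, M, O, P]
Visit E; enqueue C, G, N, Q → queue [F, J, M, O, P, C, G, N, Q]
Visit F; enqueue D, K → queue [J, M, O, P, C, G, N, Q, D, K]
Visit J; enqueue I → queue [M, O, P, C, G, N, Q, D, K, I]
Visit M → queue [O, P, C, G, N, Q, D, K, I]
Visit O → queue [P, C, G, N, Q, D, K, I]
Visit P; enqueue L, S, T → queue [C, G, N, Q, D, K, I, L, S, T]
Visit C → queue [G, N, Q, D, K, I, L, S, T]
Visit G → queue [N, Q, D, K, I, L, S, T]
Visit N; enqueue H → queue [Q, D, K, I, L, S, T, H]
Visit Q → queue [D, K, I, L, S, T, H]
Visit D → queue [K, I, L, S, T, H]
Visit K → queue [I, L, S, T, H]
Visit I → queue [L, S, T, H]
Visit L → queue [S, T, H]
Visit S → queue [T, H]
Visit T → queue [H]
Visit H → queue []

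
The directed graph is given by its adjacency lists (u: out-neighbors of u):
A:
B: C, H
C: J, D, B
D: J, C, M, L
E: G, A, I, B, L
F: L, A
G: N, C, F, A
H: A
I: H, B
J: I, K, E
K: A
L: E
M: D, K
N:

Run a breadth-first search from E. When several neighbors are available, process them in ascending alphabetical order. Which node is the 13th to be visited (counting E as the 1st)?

M

Visit E; enqueue A, B, G, I, L → queue [A, B, G, I, L]
Visit A → queue [B, G, I, L]
Visit B; enqueue C, H → queue [G, I, L, C, H]
Visit G; enqueue F, N → queue [I, L, C, H, F, N]
Visit I → queue [L, C, H, F, N]
Visit L → queue [C, H, F, N]
Visit C; enqueue D, J → queue [H, F, N, D, J]
Visit H → queue [F, N, D, J]
Visit F → queue [N, D, J]
Visit N → queue [D, J]
Visit D; enqueue M → queue [J, M]
Visit J; enqueue K → queue [M, K]
Visit M → queue [K]
Visit K → queue []

Visit order: E, A, B, G, I, L, C, H, F, N, D, J, M, K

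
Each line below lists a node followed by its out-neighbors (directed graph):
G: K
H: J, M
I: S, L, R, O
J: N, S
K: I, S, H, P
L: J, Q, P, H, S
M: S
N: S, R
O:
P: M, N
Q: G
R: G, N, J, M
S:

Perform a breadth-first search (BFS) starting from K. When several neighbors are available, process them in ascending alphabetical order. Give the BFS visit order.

Visit K; enqueue H, I, P, S → queue [H, I, P, S]
Visit H; enqueue J, M → queue [I, P, S, J, M]
Visit I; enqueue L, O, R → queue [P, S, J, M, L, O, R]
Visit P; enqueue N → queue [S, J, M, L, O, R, N]
Visit S → queue [J, M, L, O, R, N]
Visit J → queue [M, L, O, R, N]
Visit M → queue [L, O, R, N]
Visit L; enqueue Q → queue [O, R, N, Q]
Visit O → queue [R, N, Q]
Visit R; enqueue G → queue [N, Q, G]
Visit N → queue [Q, G]
Visit Q → queue [G]
Visit G → queue []

K, H, I, P, S, J, M, L, O, R, N, Q, G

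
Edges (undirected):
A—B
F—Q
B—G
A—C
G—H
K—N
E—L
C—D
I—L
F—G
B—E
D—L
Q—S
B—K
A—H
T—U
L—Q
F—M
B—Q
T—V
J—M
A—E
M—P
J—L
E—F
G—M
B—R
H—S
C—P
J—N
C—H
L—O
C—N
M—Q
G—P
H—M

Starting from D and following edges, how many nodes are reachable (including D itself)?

19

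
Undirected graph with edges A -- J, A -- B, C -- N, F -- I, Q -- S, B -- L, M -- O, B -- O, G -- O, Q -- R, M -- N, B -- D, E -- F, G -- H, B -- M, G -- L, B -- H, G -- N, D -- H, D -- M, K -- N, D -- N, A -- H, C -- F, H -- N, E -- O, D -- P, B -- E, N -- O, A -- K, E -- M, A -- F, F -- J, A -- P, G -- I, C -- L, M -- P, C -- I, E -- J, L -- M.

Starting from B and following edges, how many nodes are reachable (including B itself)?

16

BFS from B visits: B, A, D, E, H, L, M, O, F, J, K, P, N, G, C, I
Reachable nodes: 16 of 19 total.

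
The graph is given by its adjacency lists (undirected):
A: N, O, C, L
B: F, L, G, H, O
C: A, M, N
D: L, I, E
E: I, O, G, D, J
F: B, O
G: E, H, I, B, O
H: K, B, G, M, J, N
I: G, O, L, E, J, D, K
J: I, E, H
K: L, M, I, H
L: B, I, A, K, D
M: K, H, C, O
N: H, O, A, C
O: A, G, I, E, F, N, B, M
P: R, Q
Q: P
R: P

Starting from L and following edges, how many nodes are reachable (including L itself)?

BFS from L visits: L, B, I, A, K, D, F, G, H, O, E, J, N, C, M
Reachable nodes: 15 of 18 total.

15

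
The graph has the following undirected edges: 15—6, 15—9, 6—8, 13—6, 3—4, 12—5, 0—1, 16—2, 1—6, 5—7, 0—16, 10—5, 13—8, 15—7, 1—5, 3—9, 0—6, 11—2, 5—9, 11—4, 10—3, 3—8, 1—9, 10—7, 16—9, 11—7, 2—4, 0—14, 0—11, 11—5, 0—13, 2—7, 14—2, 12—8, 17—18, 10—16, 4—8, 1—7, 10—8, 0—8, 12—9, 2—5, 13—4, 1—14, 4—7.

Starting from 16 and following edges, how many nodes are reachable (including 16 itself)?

17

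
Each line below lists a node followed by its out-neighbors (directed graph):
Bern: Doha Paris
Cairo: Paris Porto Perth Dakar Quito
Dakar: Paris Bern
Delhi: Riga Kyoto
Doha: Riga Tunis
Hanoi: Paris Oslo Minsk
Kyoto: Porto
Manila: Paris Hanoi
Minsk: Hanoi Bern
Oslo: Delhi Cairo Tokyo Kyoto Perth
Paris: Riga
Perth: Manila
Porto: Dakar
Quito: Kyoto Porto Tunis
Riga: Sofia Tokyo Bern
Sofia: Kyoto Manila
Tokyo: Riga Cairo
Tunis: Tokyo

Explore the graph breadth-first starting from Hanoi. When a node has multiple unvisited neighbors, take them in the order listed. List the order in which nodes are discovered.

Visit Hanoi; enqueue Paris, Oslo, Minsk → queue [Paris, Oslo, Minsk]
Visit Paris; enqueue Riga → queue [Oslo, Minsk, Riga]
Visit Oslo; enqueue Delhi, Cairo, Tokyo, Kyoto, Perth → queue [Minsk, Riga, Delhi, Cairo, Tokyo, Kyoto, Perth]
Visit Minsk; enqueue Bern → queue [Riga, Delhi, Cairo, Tokyo, Kyoto, Perth, Bern]
Visit Riga; enqueue Sofia → queue [Delhi, Cairo, Tokyo, Kyoto, Perth, Bern, Sofia]
Visit Delhi → queue [Cairo, Tokyo, Kyoto, Perth, Bern, Sofia]
Visit Cairo; enqueue Porto, Dakar, Quito → queue [Tokyo, Kyoto, Perth, Bern, Sofia, Porto, Dakar, Quito]
Visit Tokyo → queue [Kyoto, Perth, Bern, Sofia, Porto, Dakar, Quito]
Visit Kyoto → queue [Perth, Bern, Sofia, Porto, Dakar, Quito]
Visit Perth; enqueue Manila → queue [Bern, Sofia, Porto, Dakar, Quito, Manila]
Visit Bern; enqueue Doha → queue [Sofia, Porto, Dakar, Quito, Manila, Doha]
Visit Sofia → queue [Porto, Dakar, Quito, Manila, Doha]
Visit Porto → queue [Dakar, Quito, Manila, Doha]
Visit Dakar → queue [Quito, Manila, Doha]
Visit Quito; enqueue Tunis → queue [Manila, Doha, Tunis]
Visit Manila → queue [Doha, Tunis]
Visit Doha → queue [Tunis]
Visit Tunis → queue []

Hanoi -> Paris -> Oslo -> Minsk -> Riga -> Delhi -> Cairo -> Tokyo -> Kyoto -> Perth -> Bern -> Sofia -> Porto -> Dakar -> Quito -> Manila -> Doha -> Tunis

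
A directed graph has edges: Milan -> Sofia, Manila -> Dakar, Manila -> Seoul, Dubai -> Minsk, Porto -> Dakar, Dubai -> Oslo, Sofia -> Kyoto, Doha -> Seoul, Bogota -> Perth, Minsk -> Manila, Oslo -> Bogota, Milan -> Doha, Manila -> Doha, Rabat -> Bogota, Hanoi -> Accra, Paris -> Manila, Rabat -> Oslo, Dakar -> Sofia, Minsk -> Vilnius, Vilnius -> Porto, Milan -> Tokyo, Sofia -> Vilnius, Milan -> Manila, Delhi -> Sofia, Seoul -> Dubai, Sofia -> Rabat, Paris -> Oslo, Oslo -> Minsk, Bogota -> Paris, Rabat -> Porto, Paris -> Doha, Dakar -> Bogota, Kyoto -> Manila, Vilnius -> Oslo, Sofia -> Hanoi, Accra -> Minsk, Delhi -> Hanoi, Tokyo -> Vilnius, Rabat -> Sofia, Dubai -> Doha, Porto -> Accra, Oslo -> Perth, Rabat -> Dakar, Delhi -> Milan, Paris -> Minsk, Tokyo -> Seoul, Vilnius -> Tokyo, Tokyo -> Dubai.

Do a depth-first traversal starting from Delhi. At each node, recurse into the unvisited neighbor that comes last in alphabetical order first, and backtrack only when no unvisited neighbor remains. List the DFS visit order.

Delhi Sofia Vilnius Tokyo Seoul Dubai Oslo Perth Minsk Manila Doha Dakar Bogota Paris Porto Accra Rabat Kyoto Hanoi Milan

Visit Delhi
Delhi → Sofia
Sofia → Vilnius
Vilnius → Tokyo
Tokyo → Seoul
Seoul → Dubai
Dubai → Oslo
Oslo → Perth
Oslo → Minsk
Minsk → Manila
Manila → Doha
Manila → Dakar
Dakar → Bogota
Bogota → Paris
Vilnius → Porto
Porto → Accra
Sofia → Rabat
Sofia → Kyoto
Sofia → Hanoi
Delhi → Milan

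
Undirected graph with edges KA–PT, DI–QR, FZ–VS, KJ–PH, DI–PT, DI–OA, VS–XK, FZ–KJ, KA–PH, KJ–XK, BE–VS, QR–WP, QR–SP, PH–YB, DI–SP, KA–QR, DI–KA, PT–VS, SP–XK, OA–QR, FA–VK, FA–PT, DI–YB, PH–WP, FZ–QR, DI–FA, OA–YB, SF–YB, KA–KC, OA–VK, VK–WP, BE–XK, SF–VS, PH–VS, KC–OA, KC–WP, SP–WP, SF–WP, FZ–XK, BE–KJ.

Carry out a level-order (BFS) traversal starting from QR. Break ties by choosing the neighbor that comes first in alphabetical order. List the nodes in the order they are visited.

QR DI FZ KA OA SP WP FA PT YB KJ VS XK KC PH VK SF BE

Visit QR; enqueue DI, FZ, KA, OA, SP, WP → queue [DI, FZ, KA, OA, SP, WP]
Visit DI; enqueue FA, PT, YB → queue [FZ, KA, OA, SP, WP, FA, PT, YB]
Visit FZ; enqueue KJ, VS, XK → queue [KA, OA, SP, WP, FA, PT, YB, KJ, VS, XK]
Visit KA; enqueue KC, PH → queue [OA, SP, WP, FA, PT, YB, KJ, VS, XK, KC, PH]
Visit OA; enqueue VK → queue [SP, WP, FA, PT, YB, KJ, VS, XK, KC, PH, VK]
Visit SP → queue [WP, FA, PT, YB, KJ, VS, XK, KC, PH, VK]
Visit WP; enqueue SF → queue [FA, PT, YB, KJ, VS, XK, KC, PH, VK, SF]
Visit FA → queue [PT, YB, KJ, VS, XK, KC, PH, VK, SF]
Visit PT → queue [YB, KJ, VS, XK, KC, PH, VK, SF]
Visit YB → queue [KJ, VS, XK, KC, PH, VK, SF]
Visit KJ; enqueue BE → queue [VS, XK, KC, PH, VK, SF, BE]
Visit VS → queue [XK, KC, PH, VK, SF, BE]
Visit XK → queue [KC, PH, VK, SF, BE]
Visit KC → queue [PH, VK, SF, BE]
Visit PH → queue [VK, SF, BE]
Visit VK → queue [SF, BE]
Visit SF → queue [BE]
Visit BE → queue []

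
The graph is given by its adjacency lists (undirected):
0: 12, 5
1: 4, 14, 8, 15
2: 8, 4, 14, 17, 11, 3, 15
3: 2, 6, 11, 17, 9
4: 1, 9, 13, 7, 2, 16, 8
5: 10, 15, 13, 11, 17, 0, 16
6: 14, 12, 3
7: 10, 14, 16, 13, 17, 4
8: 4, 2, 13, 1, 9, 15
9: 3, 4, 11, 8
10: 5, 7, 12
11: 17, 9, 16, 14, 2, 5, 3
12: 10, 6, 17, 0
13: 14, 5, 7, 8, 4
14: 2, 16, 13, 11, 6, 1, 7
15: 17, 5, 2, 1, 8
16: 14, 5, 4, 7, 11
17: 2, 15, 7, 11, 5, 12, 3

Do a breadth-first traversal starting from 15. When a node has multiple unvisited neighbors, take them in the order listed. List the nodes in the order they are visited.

Visit 15; enqueue 17, 5, 2, 1, 8 → queue [17, 5, 2, 1, 8]
Visit 17; enqueue 7, 11, 12, 3 → queue [5, 2, 1, 8, 7, 11, 12, 3]
Visit 5; enqueue 10, 13, 0, 16 → queue [2, 1, 8, 7, 11, 12, 3, 10, 13, 0, 16]
Visit 2; enqueue 4, 14 → queue [1, 8, 7, 11, 12, 3, 10, 13, 0, 16, 4, 14]
Visit 1 → queue [8, 7, 11, 12, 3, 10, 13, 0, 16, 4, 14]
Visit 8; enqueue 9 → queue [7, 11, 12, 3, 10, 13, 0, 16, 4, 14, 9]
Visit 7 → queue [11, 12, 3, 10, 13, 0, 16, 4, 14, 9]
Visit 11 → queue [12, 3, 10, 13, 0, 16, 4, 14, 9]
Visit 12; enqueue 6 → queue [3, 10, 13, 0, 16, 4, 14, 9, 6]
Visit 3 → queue [10, 13, 0, 16, 4, 14, 9, 6]
Visit 10 → queue [13, 0, 16, 4, 14, 9, 6]
Visit 13 → queue [0, 16, 4, 14, 9, 6]
Visit 0 → queue [16, 4, 14, 9, 6]
Visit 16 → queue [4, 14, 9, 6]
Visit 4 → queue [14, 9, 6]
Visit 14 → queue [9, 6]
Visit 9 → queue [6]
Visit 6 → queue []

15 -> 17 -> 5 -> 2 -> 1 -> 8 -> 7 -> 11 -> 12 -> 3 -> 10 -> 13 -> 0 -> 16 -> 4 -> 14 -> 9 -> 6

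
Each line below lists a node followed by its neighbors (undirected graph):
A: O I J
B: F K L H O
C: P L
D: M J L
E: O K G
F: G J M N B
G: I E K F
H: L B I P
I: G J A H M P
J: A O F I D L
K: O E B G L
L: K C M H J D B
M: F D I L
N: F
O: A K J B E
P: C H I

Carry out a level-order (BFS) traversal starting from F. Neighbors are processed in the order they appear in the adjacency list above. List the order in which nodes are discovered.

F → G → J → M → N → B → I → E → K → A → O → D → L → H → P → C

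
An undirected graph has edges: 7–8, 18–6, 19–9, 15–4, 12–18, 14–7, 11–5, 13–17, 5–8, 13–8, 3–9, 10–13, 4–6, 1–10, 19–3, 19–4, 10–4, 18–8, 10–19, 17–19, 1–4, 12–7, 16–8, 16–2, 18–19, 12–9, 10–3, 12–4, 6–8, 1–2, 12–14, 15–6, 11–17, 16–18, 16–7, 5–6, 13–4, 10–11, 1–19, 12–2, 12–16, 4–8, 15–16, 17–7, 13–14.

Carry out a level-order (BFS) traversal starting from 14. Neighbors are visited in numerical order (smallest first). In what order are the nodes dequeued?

Visit 14; enqueue 7, 12, 13 → queue [7, 12, 13]
Visit 7; enqueue 8, 16, 17 → queue [12, 13, 8, 16, 17]
Visit 12; enqueue 2, 4, 9, 18 → queue [13, 8, 16, 17, 2, 4, 9, 18]
Visit 13; enqueue 10 → queue [8, 16, 17, 2, 4, 9, 18, 10]
Visit 8; enqueue 5, 6 → queue [16, 17, 2, 4, 9, 18, 10, 5, 6]
Visit 16; enqueue 15 → queue [17, 2, 4, 9, 18, 10, 5, 6, 15]
Visit 17; enqueue 11, 19 → queue [2, 4, 9, 18, 10, 5, 6, 15, 11, 19]
Visit 2; enqueue 1 → queue [4, 9, 18, 10, 5, 6, 15, 11, 19, 1]
Visit 4 → queue [9, 18, 10, 5, 6, 15, 11, 19, 1]
Visit 9; enqueue 3 → queue [18, 10, 5, 6, 15, 11, 19, 1, 3]
Visit 18 → queue [10, 5, 6, 15, 11, 19, 1, 3]
Visit 10 → queue [5, 6, 15, 11, 19, 1, 3]
Visit 5 → queue [6, 15, 11, 19, 1, 3]
Visit 6 → queue [15, 11, 19, 1, 3]
Visit 15 → queue [11, 19, 1, 3]
Visit 11 → queue [19, 1, 3]
Visit 19 → queue [1, 3]
Visit 1 → queue [3]
Visit 3 → queue []

14 → 7 → 12 → 13 → 8 → 16 → 17 → 2 → 4 → 9 → 18 → 10 → 5 → 6 → 15 → 11 → 19 → 1 → 3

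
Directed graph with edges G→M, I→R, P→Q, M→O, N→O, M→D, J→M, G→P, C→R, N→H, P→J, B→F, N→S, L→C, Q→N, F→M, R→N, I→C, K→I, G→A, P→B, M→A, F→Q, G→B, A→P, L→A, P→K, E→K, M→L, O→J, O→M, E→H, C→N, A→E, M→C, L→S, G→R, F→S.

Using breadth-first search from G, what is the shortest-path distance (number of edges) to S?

3

Level 0: G
Level 1: A, B, M, P, R
Level 2: C, D, E, F, J, K, L, N, O, Q
Level 3: H, I, S
S first appears at level 3.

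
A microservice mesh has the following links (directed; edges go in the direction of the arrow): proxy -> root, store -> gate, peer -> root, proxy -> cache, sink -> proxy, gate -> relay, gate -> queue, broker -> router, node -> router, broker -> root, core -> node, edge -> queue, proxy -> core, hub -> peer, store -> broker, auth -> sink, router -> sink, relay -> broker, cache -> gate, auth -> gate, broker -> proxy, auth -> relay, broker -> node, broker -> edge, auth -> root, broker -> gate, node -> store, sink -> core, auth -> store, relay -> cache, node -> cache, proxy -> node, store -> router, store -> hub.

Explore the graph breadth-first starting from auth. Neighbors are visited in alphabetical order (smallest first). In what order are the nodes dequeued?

auth -> gate -> relay -> root -> sink -> store -> queue -> broker -> cache -> core -> proxy -> hub -> router -> edge -> node -> peer

Visit auth; enqueue gate, relay, root, sink, store → queue [gate, relay, root, sink, store]
Visit gate; enqueue queue → queue [relay, root, sink, store, queue]
Visit relay; enqueue broker, cache → queue [root, sink, store, queue, broker, cache]
Visit root → queue [sink, store, queue, broker, cache]
Visit sink; enqueue core, proxy → queue [store, queue, broker, cache, core, proxy]
Visit store; enqueue hub, router → queue [queue, broker, cache, core, proxy, hub, router]
Visit queue → queue [broker, cache, core, proxy, hub, router]
Visit broker; enqueue edge, node → queue [cache, core, proxy, hub, router, edge, node]
Visit cache → queue [core, proxy, hub, router, edge, node]
Visit core → queue [proxy, hub, router, edge, node]
Visit proxy → queue [hub, router, edge, node]
Visit hub; enqueue peer → queue [router, edge, node, peer]
Visit router → queue [edge, node, peer]
Visit edge → queue [node, peer]
Visit node → queue [peer]
Visit peer → queue []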